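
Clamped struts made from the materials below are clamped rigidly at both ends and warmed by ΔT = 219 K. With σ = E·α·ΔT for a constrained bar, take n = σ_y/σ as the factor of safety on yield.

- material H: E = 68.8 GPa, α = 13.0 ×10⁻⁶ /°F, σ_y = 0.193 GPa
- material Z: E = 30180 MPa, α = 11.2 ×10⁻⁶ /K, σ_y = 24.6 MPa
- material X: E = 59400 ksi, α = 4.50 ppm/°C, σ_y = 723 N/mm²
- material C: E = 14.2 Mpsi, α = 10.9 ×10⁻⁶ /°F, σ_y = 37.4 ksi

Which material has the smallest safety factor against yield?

material Z

Converting E to GPa, α to ×10⁻⁶/K, σ_y to MPa, then σ and n for each:
  material H: E = 68.80, α = 23.4, σ_y = 193.0 → σ = 353 MPa, n = 0.547
  material Z: E = 30.18, α = 11.2, σ_y = 24.60 → σ = 74.0 MPa, n = 0.332
  material X: E = 409.5, α = 4.50, σ_y = 723.0 → σ = 404 MPa, n = 1.79
  material C: E = 97.91, α = 19.6, σ_y = 257.9 → σ = 421 MPa, n = 0.613
Material Z has the lowest safety factor, n = 0.332.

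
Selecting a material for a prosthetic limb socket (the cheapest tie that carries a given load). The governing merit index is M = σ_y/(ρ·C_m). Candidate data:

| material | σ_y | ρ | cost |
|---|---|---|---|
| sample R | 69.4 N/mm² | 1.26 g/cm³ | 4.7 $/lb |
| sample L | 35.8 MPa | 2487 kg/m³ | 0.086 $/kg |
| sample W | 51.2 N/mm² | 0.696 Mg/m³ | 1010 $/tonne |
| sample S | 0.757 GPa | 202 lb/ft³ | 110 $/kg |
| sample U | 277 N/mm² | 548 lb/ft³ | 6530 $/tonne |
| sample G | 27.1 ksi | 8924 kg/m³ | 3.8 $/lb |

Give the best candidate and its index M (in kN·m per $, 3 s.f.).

sample L, M = 167 kN·m per $

Putting every candidate on a common basis:
  sample R: σ_y = 69.40 MPa, ρ = 1260 kg/m³, cost = 10.36 $/kg
  sample L: σ_y = 35.80 MPa, ρ = 2487 kg/m³, cost = 0.08600 $/kg
  sample W: σ_y = 51.20 MPa, ρ = 696.0 kg/m³, cost = 1.010 $/kg
  sample S: σ_y = 757.0 MPa, ρ = 3236 kg/m³, cost = 110.0 $/kg
  sample U: σ_y = 277.0 MPa, ρ = 8778 kg/m³, cost = 6.530 $/kg
  sample G: σ_y = 186.8 MPa, ρ = 8924 kg/m³, cost = 8.377 $/kg
  sample L: M = 167 kN·m per $
  sample W: M = 72.8 kN·m per $
  sample R: M = 5.32 kN·m per $
  sample U: M = 4.83 kN·m per $
  sample G: M = 2.50 kN·m per $
  sample S: M = 2.13 kN·m per $
Sample L has the largest M.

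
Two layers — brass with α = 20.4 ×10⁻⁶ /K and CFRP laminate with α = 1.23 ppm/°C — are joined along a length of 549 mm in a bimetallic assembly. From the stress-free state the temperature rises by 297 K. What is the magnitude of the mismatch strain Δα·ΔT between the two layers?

5.69×10⁻³

Δα = |20.4 − 1.23|×10⁻⁶/K = 19.2×10⁻⁶/K.
Mismatch strain = Δα·ΔT = 19.2×10⁻⁶ × 297.0 = 5.69×10⁻³.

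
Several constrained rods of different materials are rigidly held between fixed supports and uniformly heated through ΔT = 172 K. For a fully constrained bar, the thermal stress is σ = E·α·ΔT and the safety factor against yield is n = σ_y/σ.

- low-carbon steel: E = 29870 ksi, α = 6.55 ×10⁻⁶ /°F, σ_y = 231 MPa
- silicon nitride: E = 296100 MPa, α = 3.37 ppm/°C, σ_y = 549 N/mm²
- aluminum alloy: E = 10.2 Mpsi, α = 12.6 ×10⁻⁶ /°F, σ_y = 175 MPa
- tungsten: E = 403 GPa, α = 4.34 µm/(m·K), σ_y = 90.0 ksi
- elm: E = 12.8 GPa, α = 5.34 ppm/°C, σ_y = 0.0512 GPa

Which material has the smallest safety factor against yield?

Per material, after unit conversion:
  low-carbon steel: E = 205.9, α = 11.8, σ_y = 231.0 → σ = 418 MPa, n = 0.553
  silicon nitride: E = 296.1, α = 3.37, σ_y = 549.0 → σ = 172 MPa, n = 3.20
  aluminum alloy: E = 70.33, α = 22.7, σ_y = 175.0 → σ = 274 MPa, n = 0.638
  tungsten: E = 403.0, α = 4.34, σ_y = 620.5 → σ = 301 MPa, n = 2.06
  elm: E = 12.80, α = 5.34, σ_y = 51.20 → σ = 11.8 MPa, n = 4.36
The minimum is low-carbon steel at n = 0.553.

low-carbon steel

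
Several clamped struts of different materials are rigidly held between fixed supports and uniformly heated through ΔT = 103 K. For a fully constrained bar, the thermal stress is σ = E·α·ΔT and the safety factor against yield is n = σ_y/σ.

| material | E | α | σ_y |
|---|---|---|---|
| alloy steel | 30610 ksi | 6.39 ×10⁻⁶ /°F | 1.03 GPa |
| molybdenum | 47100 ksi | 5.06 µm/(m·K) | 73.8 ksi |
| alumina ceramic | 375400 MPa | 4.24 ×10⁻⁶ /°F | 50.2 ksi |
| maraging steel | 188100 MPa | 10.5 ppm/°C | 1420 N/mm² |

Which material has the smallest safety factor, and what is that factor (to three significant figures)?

alumina ceramic, n = 1.17

Per material, after unit conversion:
  alloy steel: E = 211.0, α = 11.5, σ_y = 1030 → σ = 250 MPa, n = 4.12
  molybdenum: E = 324.7, α = 5.06, σ_y = 508.8 → σ = 169 MPa, n = 3.01
  alumina ceramic: E = 375.4, α = 7.63, σ_y = 346.1 → σ = 295 MPa, n = 1.17
  maraging steel: E = 188.1, α = 10.5, σ_y = 1420 → σ = 203 MPa, n = 6.98
The minimum is alumina ceramic at n = 1.17.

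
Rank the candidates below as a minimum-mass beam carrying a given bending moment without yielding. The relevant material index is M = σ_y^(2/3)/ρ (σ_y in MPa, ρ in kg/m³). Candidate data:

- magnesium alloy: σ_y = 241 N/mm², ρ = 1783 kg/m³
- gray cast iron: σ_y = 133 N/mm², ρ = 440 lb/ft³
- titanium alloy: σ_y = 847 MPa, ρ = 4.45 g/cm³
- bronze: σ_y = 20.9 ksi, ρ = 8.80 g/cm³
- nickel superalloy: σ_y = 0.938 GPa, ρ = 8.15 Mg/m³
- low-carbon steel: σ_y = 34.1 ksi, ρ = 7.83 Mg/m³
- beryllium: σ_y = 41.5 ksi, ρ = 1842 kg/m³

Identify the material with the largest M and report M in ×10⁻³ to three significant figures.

After converting to SI:
  magnesium alloy: σ_y = 241.0 MPa, ρ = 1783 kg/m³
  gray cast iron: σ_y = 133.0 MPa, ρ = 7048 kg/m³
  titanium alloy: σ_y = 847.0 MPa, ρ = 4450 kg/m³
  bronze: σ_y = 144.1 MPa, ρ = 8800 kg/m³
  nickel superalloy: σ_y = 938.0 MPa, ρ = 8150 kg/m³
  low-carbon steel: σ_y = 235.1 MPa, ρ = 7830 kg/m³
  beryllium: σ_y = 286.1 MPa, ρ = 1842 kg/m³
  beryllium: M = 23.6×10⁻³
  magnesium alloy: M = 21.7×10⁻³
  titanium alloy: M = 20.1×10⁻³
  nickel superalloy: M = 11.8×10⁻³
  low-carbon steel: M = 4.87×10⁻³
  gray cast iron: M = 3.70×10⁻³
  bronze: M = 3.12×10⁻³
Beryllium ranks first.

beryllium, M = 23.6×10⁻³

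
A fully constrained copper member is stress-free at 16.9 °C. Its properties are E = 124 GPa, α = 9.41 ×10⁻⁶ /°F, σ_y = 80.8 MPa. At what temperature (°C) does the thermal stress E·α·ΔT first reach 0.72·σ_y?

α = 9.41×10⁻⁶/°F × 9/5 = 16.9×10⁻⁶/K.
E·α·ΔT = 58.18 MPa ⇒ ΔT = 58.18 / (124.0×10³ × 16.9×10⁻⁶) = 27.70 K.
T = 16.9 + 27.70 = 44.60 °C.

44.6 °C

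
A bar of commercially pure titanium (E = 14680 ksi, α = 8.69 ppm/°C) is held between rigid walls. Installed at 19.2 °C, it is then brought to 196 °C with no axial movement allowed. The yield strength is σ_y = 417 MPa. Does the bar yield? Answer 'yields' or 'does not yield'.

E = 14680 ksi = 101.2 GPa.
ΔT = 176.8 K. Constrained thermal stress σ = E·α·ΔT = 101.2×10³ MPa × 8.69×10⁻⁶ × 176.8 = 156 MPa (compressive).
Compare to σ_y = 417 MPa: σ < σ_y, so it does not yield.

does not yield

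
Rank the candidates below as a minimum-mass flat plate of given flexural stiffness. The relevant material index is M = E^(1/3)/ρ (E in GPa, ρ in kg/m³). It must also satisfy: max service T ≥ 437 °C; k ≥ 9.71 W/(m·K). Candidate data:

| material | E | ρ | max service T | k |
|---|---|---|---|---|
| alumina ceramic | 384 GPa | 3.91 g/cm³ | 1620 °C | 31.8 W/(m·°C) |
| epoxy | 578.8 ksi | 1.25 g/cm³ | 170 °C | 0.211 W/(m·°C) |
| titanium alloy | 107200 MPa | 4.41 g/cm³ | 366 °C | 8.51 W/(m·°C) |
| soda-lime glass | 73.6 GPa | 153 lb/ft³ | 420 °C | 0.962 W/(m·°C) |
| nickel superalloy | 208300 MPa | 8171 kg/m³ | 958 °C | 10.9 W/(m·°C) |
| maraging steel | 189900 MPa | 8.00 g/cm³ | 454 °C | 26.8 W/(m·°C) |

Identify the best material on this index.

alumina ceramic

Screen on constraints: max service T ≥ 437 °C; k ≥ 9.71 W/(m·K). Survivors: alumina ceramic, nickel superalloy, maraging steel.
Normalizing units and computing the index:
  alumina ceramic: E = 384.0 GPa, ρ = 3910 kg/m³
  nickel superalloy: E = 208.3 GPa, ρ = 8171 kg/m³
  maraging steel: E = 189.9 GPa, ρ = 8000 kg/m³
  alumina ceramic: M = 1.86×10⁻³
  nickel superalloy: M = 0.725×10⁻³
  maraging steel: M = 0.718×10⁻³
Highest index: alumina ceramic.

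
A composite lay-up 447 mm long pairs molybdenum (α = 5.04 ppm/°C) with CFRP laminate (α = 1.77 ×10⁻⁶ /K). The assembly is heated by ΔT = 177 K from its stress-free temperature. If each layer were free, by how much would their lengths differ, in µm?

259 µm

Δα = |5.04 − 1.77|×10⁻⁶/K = 3.27×10⁻⁶/K.
ΔL_mismatch = Δα·L·ΔT = 3.27×10⁻⁶ × 447.0 mm × 177.0 K = 259 µm.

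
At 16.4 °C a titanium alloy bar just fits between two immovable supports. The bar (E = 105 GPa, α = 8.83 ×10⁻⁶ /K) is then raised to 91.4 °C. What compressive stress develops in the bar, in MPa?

ΔT = 75.00 K. Constrained thermal stress σ = E·α·ΔT = 105.0×10³ MPa × 8.83×10⁻⁶ × 75.00 = 69.5 MPa (compressive).

69.5 MPa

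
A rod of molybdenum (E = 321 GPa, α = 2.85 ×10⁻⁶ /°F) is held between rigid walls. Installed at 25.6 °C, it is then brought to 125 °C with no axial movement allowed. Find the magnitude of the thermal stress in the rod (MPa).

164 MPa

α = 2.85×10⁻⁶/°F × 9/5 = 5.13×10⁻⁶/K.
ΔT = 99.40 K. Constrained thermal stress σ = E·α·ΔT = 321.0×10³ MPa × 5.13×10⁻⁶ × 99.40 = 164 MPa (compressive).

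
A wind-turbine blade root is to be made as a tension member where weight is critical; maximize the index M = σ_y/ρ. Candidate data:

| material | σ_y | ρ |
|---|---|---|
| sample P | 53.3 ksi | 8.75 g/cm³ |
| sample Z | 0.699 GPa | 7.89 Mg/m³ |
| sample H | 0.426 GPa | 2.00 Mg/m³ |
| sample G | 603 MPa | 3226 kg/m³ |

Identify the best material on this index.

sample H

After converting to SI:
  sample P: σ_y = 367.5 MPa, ρ = 8750 kg/m³
  sample Z: σ_y = 699.0 MPa, ρ = 7890 kg/m³
  sample H: σ_y = 426.0 MPa, ρ = 2000 kg/m³
  sample G: σ_y = 603.0 MPa, ρ = 3226 kg/m³
  sample H: M = 213 kN·m/kg
  sample G: M = 187 kN·m/kg
  sample Z: M = 88.6 kN·m/kg
  sample P: M = 42.0 kN·m/kg
Highest index: sample H.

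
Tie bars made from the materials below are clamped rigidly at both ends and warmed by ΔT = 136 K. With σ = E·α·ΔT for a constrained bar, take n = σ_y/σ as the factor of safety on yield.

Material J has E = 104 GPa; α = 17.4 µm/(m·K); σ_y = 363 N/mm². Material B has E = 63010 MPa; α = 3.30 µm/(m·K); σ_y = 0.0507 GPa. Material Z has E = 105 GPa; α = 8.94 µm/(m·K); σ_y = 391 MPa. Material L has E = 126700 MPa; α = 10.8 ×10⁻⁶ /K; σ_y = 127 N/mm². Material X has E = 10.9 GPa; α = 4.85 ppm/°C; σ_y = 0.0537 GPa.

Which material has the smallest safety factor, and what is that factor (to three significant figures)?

material L, n = 0.682

In consistent units (E in GPa, α in ×10⁻⁶/K, σ_y in MPa):
  material J: E = 104.0, α = 17.4, σ_y = 363.0 → σ = 246 MPa, n = 1.47
  material B: E = 63.01, α = 3.30, σ_y = 50.70 → σ = 28.3 MPa, n = 1.79
  material Z: E = 105.0, α = 8.94, σ_y = 391.0 → σ = 128 MPa, n = 3.06
  material L: E = 126.7, α = 10.8, σ_y = 127.0 → σ = 186 MPa, n = 0.682
  material X: E = 10.90, α = 4.85, σ_y = 53.70 → σ = 7.19 MPa, n = 7.47
Smallest n: material L with n = 0.682.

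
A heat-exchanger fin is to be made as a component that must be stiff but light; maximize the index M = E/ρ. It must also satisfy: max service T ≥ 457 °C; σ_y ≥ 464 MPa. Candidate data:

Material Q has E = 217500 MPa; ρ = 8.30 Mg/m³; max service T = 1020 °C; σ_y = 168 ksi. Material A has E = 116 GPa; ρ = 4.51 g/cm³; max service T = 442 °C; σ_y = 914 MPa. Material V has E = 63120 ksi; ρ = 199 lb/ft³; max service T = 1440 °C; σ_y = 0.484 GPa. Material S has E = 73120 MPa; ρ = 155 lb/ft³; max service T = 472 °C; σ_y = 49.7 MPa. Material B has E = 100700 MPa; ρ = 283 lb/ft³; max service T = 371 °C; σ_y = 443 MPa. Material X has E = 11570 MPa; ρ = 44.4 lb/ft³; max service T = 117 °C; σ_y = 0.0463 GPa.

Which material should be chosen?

Screen on constraints: max service T ≥ 457 °C; σ_y ≥ 464 MPa. Survivors: material Q, material V.
In SI units:
  material Q: E = 217.5 GPa, ρ = 8300 kg/m³
  material V: E = 435.2 GPa, ρ = 3188 kg/m³
  material V: M = 137 MN·m/kg
  material Q: M = 26.2 MN·m/kg
The maximum is for material V.

material V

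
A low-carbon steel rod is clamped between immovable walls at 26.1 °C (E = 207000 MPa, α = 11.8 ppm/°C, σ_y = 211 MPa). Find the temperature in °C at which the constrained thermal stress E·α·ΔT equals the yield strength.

112 °C

E = 207000 MPa = 207.0 GPa.
E·α·ΔT = 211.0 MPa ⇒ ΔT = 211.0 / (207.0×10³ × 11.8×10⁻⁶) = 86.38 K.
T = 26.1 + 86.38 = 112.5 °C.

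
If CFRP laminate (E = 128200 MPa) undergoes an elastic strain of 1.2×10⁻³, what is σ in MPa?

E = 128200 MPa = 128.2 GPa.
σ = E·ε = 128200 MPa × 1.2×10⁻³ = 154 MPa.

154 MPa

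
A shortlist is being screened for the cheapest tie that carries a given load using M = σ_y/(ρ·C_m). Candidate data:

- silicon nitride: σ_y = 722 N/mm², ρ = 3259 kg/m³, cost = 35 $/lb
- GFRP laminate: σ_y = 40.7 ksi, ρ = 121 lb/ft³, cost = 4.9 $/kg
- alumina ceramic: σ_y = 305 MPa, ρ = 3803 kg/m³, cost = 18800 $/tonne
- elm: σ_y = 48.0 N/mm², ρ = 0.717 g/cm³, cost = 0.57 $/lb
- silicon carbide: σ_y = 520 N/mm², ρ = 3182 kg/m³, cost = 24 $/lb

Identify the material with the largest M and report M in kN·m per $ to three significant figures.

Normalizing units and computing the index:
  silicon nitride: σ_y = 722.0 MPa, ρ = 3259 kg/m³, cost = 77.16 $/kg
  GFRP laminate: σ_y = 280.6 MPa, ρ = 1938 kg/m³, cost = 4.900 $/kg
  alumina ceramic: σ_y = 305.0 MPa, ρ = 3803 kg/m³, cost = 18.80 $/kg
  elm: σ_y = 48.00 MPa, ρ = 717.0 kg/m³, cost = 1.257 $/kg
  silicon carbide: σ_y = 520.0 MPa, ρ = 3182 kg/m³, cost = 52.91 $/kg
  elm: M = 53.3 kN·m per $
  GFRP laminate: M = 29.5 kN·m per $
  alumina ceramic: M = 4.27 kN·m per $
  silicon carbide: M = 3.09 kN·m per $
  silicon nitride: M = 2.87 kN·m per $
Highest index: elm.

elm, M = 53.3 kN·m per $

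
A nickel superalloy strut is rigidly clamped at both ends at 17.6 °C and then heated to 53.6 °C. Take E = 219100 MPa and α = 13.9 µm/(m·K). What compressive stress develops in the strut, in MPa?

E = 219100 MPa = 219.1 GPa.
ΔT = 36.00 K. Constrained thermal stress σ = E·α·ΔT = 219.1×10³ MPa × 13.9×10⁻⁶ × 36.00 = 110 MPa (compressive).

110 MPa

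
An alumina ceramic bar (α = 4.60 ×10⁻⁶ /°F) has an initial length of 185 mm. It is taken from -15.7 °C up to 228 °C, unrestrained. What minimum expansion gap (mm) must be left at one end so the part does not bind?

Convert α: 4.60×10⁻⁶/°F × (9/5) = 8.28×10⁻⁶/K.
ΔT = 228 − (-15.7) = 243.7 K.
ΔL = α·L₀·ΔT = 8.28×10⁻⁶ × 185 mm × 243.7 K = 0.373 mm.

0.373 mm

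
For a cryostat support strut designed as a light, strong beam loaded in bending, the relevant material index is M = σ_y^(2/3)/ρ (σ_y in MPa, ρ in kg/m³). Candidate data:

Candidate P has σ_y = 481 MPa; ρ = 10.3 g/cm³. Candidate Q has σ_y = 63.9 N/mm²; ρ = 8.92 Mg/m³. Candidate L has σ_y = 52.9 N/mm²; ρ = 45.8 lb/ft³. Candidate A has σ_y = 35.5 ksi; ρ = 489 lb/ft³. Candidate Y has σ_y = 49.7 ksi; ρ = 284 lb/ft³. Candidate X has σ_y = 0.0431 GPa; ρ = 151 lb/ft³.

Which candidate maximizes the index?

candidate L

After converting to SI:
  candidate P: σ_y = 481.0 MPa, ρ = 10300 kg/m³
  candidate Q: σ_y = 63.90 MPa, ρ = 8920 kg/m³
  candidate L: σ_y = 52.90 MPa, ρ = 733.6 kg/m³
  candidate A: σ_y = 244.8 MPa, ρ = 7833 kg/m³
  candidate Y: σ_y = 342.7 MPa, ρ = 4549 kg/m³
  candidate X: σ_y = 43.10 MPa, ρ = 2419 kg/m³
  candidate L: M = 19.2×10⁻³
  candidate Y: M = 10.8×10⁻³
  candidate P: M = 5.96×10⁻³
  candidate X: M = 5.08×10⁻³
  candidate A: M = 5.00×10⁻³
  candidate Q: M = 1.79×10⁻³
Candidate L ranks first.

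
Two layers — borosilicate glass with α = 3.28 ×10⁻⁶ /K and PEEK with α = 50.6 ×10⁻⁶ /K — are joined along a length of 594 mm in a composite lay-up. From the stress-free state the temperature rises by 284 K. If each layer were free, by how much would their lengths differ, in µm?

7980 µm

Δα = |3.28 − 50.6|×10⁻⁶/K = 47.3×10⁻⁶/K.
ΔL_mismatch = Δα·L·ΔT = 47.3×10⁻⁶ × 594.0 mm × 284.0 K = 7980 µm.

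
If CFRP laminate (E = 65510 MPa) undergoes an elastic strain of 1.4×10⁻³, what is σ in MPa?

E = 65510 MPa = 65.51 GPa.
σ = E·ε = 65510 MPa × 1.4×10⁻³ = 91.7 MPa.

91.7 MPa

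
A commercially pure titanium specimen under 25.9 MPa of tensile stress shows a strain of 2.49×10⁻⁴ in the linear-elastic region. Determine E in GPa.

104 GPa

E = σ/ε = 25.9 MPa / 2.49×10⁻⁴ = 104000 MPa = 104 GPa.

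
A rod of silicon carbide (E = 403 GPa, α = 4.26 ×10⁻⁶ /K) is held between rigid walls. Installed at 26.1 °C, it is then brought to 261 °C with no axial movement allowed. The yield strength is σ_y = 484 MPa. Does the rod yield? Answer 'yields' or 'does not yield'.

does not yield

ΔT = 234.9 K. Constrained thermal stress σ = E·α·ΔT = 403.0×10³ MPa × 4.26×10⁻⁶ × 234.9 = 403 MPa (compressive).
Compare to σ_y = 484 MPa: σ < σ_y, so it does not yield.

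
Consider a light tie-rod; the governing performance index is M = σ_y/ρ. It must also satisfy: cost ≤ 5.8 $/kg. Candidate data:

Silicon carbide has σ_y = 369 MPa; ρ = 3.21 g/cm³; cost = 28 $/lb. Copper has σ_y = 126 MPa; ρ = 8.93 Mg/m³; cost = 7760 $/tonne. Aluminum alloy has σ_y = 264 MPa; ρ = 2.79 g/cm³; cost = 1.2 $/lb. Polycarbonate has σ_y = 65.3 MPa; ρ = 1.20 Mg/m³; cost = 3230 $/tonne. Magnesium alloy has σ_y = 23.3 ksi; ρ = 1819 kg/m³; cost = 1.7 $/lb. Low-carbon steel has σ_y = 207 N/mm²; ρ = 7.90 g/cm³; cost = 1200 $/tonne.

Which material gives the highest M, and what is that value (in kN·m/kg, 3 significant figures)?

aluminum alloy, M = 94.6 kN·m/kg

Screen on constraints: cost ≤ 5.8 $/kg. Survivors: aluminum alloy, polycarbonate, magnesium alloy, low-carbon steel.
Normalizing units and computing the index:
  aluminum alloy: σ_y = 264.0 MPa, ρ = 2790 kg/m³
  polycarbonate: σ_y = 65.30 MPa, ρ = 1200 kg/m³
  magnesium alloy: σ_y = 160.6 MPa, ρ = 1819 kg/m³
  low-carbon steel: σ_y = 207.0 MPa, ρ = 7900 kg/m³
  aluminum alloy: M = 94.6 kN·m/kg
  magnesium alloy: M = 88.3 kN·m/kg
  polycarbonate: M = 54.4 kN·m/kg
  low-carbon steel: M = 26.2 kN·m/kg
Aluminum alloy ranks first.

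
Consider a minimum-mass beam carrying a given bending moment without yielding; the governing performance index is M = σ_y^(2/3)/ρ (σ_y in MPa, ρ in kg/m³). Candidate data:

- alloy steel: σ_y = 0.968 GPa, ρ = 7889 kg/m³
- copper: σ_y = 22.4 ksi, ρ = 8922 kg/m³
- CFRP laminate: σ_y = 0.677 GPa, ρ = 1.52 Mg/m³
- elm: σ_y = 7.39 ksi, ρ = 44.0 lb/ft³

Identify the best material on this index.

CFRP laminate

In SI units:
  alloy steel: σ_y = 968.0 MPa, ρ = 7889 kg/m³
  copper: σ_y = 154.4 MPa, ρ = 8922 kg/m³
  CFRP laminate: σ_y = 677.0 MPa, ρ = 1520 kg/m³
  elm: σ_y = 50.95 MPa, ρ = 704.8 kg/m³
  CFRP laminate: M = 50.7×10⁻³
  elm: M = 19.5×10⁻³
  alloy steel: M = 12.4×10⁻³
  copper: M = 3.23×10⁻³
CFRP laminate ranks first.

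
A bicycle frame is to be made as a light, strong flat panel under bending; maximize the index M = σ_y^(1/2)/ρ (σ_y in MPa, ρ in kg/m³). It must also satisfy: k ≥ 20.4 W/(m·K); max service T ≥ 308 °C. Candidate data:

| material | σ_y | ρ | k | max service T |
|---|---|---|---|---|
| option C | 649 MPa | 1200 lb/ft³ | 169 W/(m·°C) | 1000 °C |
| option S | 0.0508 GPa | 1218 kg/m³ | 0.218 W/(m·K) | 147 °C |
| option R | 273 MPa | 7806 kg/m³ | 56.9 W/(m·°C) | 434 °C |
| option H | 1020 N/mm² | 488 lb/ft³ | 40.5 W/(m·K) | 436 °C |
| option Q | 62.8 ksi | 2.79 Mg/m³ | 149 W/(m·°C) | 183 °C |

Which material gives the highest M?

Screen on constraints: k ≥ 20.4 W/(m·K); max service T ≥ 308 °C. Survivors: option C, option R, option H.
Normalizing units and computing the index:
  option C: σ_y = 649.0 MPa, ρ = 19220 kg/m³
  option R: σ_y = 273.0 MPa, ρ = 7806 kg/m³
  option H: σ_y = 1020 MPa, ρ = 7817 kg/m³
  option H: M = 4.09×10⁻³
  option R: M = 2.12×10⁻³
  option C: M = 1.33×10⁻³
Option H ranks first.

option H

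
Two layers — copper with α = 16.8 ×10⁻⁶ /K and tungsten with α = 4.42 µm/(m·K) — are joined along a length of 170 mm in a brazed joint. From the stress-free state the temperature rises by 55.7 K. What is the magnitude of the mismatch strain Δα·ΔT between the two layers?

Δα = |16.8 − 4.42|×10⁻⁶/K = 12.4×10⁻⁶/K.
Mismatch strain = Δα·ΔT = 12.4×10⁻⁶ × 55.7 = 6.90×10⁻⁴.

6.90×10⁻⁴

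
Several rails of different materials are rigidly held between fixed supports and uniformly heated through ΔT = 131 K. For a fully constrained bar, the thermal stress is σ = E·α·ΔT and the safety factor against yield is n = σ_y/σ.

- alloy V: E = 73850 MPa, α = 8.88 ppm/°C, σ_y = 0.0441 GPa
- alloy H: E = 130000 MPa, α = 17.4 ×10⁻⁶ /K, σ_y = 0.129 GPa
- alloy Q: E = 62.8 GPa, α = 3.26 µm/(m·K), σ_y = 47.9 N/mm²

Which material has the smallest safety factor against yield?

alloy H

Converting E to GPa, α to ×10⁻⁶/K, σ_y to MPa, then σ and n for each:
  alloy V: E = 73.85, α = 8.88, σ_y = 44.10 → σ = 85.9 MPa, n = 0.513
  alloy H: E = 130.0, α = 17.4, σ_y = 129.0 → σ = 296 MPa, n = 0.435
  alloy Q: E = 62.80, α = 3.26, σ_y = 47.90 → σ = 26.8 MPa, n = 1.79
Smallest n: alloy H with n = 0.435.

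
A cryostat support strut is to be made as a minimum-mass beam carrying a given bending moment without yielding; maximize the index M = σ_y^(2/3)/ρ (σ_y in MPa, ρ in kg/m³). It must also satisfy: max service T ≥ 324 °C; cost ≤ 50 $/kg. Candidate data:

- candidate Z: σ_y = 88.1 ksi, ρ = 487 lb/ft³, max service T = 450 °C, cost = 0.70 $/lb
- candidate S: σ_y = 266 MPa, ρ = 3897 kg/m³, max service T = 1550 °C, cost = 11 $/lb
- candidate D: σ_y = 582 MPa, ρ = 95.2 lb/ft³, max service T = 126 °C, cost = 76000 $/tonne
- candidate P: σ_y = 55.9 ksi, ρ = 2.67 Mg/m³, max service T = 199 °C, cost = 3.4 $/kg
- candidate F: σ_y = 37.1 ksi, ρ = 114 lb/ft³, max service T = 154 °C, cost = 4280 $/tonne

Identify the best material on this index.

candidate S

Screen on constraints: max service T ≥ 324 °C; cost ≤ 50 $/kg. Survivors: candidate Z, candidate S.
Normalizing units and computing the index:
  candidate Z: σ_y = 607.4 MPa, ρ = 7801 kg/m³
  candidate S: σ_y = 266.0 MPa, ρ = 3897 kg/m³
  candidate S: M = 10.6×10⁻³
  candidate Z: M = 9.19×10⁻³
Candidate S has the largest M.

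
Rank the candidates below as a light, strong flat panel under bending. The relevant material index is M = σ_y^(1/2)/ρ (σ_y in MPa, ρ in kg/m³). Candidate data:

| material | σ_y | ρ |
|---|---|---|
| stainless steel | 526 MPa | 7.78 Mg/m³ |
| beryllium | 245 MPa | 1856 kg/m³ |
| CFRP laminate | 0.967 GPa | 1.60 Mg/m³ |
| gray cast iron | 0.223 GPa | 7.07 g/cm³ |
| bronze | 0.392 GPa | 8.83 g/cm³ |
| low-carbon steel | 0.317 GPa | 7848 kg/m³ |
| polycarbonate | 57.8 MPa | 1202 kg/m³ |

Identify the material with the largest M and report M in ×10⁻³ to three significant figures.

Convert each candidate to consistent units, then evaluate M:
  stainless steel: σ_y = 526.0 MPa, ρ = 7780 kg/m³
  beryllium: σ_y = 245.0 MPa, ρ = 1856 kg/m³
  CFRP laminate: σ_y = 967.0 MPa, ρ = 1600 kg/m³
  gray cast iron: σ_y = 223.0 MPa, ρ = 7070 kg/m³
  bronze: σ_y = 392.0 MPa, ρ = 8830 kg/m³
  low-carbon steel: σ_y = 317.0 MPa, ρ = 7848 kg/m³
  polycarbonate: σ_y = 57.80 MPa, ρ = 1202 kg/m³
  CFRP laminate: M = 19.4×10⁻³
  beryllium: M = 8.43×10⁻³
  polycarbonate: M = 6.32×10⁻³
  stainless steel: M = 2.95×10⁻³
  low-carbon steel: M = 2.27×10⁻³
  bronze: M = 2.24×10⁻³
  gray cast iron: M = 2.11×10⁻³
CFRP laminate ranks first.

CFRP laminate, M = 19.4×10⁻³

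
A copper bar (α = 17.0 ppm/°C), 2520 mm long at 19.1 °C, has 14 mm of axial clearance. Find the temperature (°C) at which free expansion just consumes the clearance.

346 °C

α·L₀·ΔT = 14.0 mm ⇒ ΔT = 14.0 / (17.0×10⁻⁶ × 2520.0) = 326.8 K.
T = 19.1 + 326.8 = 345.9 °C.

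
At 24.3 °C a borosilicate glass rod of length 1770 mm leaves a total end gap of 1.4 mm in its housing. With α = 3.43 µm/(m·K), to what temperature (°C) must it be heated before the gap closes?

255 °C

α·L₀·ΔT = 1.4 mm ⇒ ΔT = 1.4 / (3.43×10⁻⁶ × 1770.0) = 230.6 K.
T = 24.3 + 230.6 = 254.9 °C.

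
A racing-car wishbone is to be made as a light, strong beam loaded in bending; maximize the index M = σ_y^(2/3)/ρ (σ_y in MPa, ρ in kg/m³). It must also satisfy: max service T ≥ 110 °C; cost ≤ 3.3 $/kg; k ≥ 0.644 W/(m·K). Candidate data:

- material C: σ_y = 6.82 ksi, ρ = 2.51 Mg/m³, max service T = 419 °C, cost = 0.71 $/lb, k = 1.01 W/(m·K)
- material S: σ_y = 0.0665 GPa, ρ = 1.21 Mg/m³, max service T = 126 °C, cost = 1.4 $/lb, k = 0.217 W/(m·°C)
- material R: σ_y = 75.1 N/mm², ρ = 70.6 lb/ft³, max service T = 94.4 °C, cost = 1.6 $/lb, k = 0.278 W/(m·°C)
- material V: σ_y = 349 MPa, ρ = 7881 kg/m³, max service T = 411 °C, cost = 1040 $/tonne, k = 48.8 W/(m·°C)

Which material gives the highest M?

Screen on constraints: max service T ≥ 110 °C; cost ≤ 3.3 $/kg; k ≥ 0.644 W/(m·K). Survivors: material C, material V.
Convert each candidate to consistent units, then evaluate M:
  material C: σ_y = 47.02 MPa, ρ = 2510 kg/m³
  material V: σ_y = 349.0 MPa, ρ = 7881 kg/m³
  material V: M = 6.29×10⁻³
  material C: M = 5.19×10⁻³
Highest index: material V.

material V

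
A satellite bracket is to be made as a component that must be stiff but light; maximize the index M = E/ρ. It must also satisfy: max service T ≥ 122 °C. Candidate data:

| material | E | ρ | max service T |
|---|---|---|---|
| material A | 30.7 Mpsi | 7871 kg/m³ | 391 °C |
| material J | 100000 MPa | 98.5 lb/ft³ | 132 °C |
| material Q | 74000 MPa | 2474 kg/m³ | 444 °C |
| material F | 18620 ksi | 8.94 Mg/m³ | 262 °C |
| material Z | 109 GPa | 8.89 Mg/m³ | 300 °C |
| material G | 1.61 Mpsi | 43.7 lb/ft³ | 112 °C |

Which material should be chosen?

Screen on constraints: max service T ≥ 122 °C. Survivors: material A, material J, material Q, material F, material Z.
After converting to SI:
  material A: E = 211.7 GPa, ρ = 7871 kg/m³
  material J: E = 100.0 GPa, ρ = 1578 kg/m³
  material Q: E = 74.00 GPa, ρ = 2474 kg/m³
  material F: E = 128.4 GPa, ρ = 8940 kg/m³
  material Z: E = 109.0 GPa, ρ = 8890 kg/m³
  material J: M = 63.4 MN·m/kg
  material Q: M = 29.9 MN·m/kg
  material A: M = 26.9 MN·m/kg
  material F: M = 14.4 MN·m/kg
  material Z: M = 12.3 MN·m/kg
Material J ranks first.

material J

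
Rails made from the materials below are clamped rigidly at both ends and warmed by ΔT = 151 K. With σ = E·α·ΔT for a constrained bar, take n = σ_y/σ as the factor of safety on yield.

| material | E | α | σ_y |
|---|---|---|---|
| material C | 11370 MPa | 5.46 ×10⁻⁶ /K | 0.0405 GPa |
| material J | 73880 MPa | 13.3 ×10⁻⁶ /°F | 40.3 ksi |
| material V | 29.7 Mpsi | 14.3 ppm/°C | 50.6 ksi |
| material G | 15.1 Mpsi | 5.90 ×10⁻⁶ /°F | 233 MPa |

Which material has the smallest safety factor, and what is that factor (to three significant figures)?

material V, n = 0.789

With everything in SI (GPa, ×10⁻⁶/K, MPa):
  material C: E = 11.37, α = 5.46, σ_y = 40.50 → σ = 9.37 MPa, n = 4.32
  material J: E = 73.88, α = 23.9, σ_y = 277.9 → σ = 267 MPa, n = 1.04
  material V: E = 204.8, α = 14.3, σ_y = 348.9 → σ = 442 MPa, n = 0.789
  material G: E = 104.1, α = 10.6, σ_y = 233.0 → σ = 167 MPa, n = 1.40
Material V has the lowest safety factor, n = 0.789.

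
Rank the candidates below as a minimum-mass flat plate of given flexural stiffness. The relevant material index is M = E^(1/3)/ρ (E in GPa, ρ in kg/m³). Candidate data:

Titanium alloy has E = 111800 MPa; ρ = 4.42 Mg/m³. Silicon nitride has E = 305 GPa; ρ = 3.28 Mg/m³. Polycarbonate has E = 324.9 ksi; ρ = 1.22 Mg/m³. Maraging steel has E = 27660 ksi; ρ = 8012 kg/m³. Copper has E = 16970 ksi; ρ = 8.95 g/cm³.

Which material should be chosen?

silicon nitride

After converting to SI:
  titanium alloy: E = 111.8 GPa, ρ = 4420 kg/m³
  silicon nitride: E = 305.0 GPa, ρ = 3280 kg/m³
  polycarbonate: E = 2.240 GPa, ρ = 1220 kg/m³
  maraging steel: E = 190.7 GPa, ρ = 8012 kg/m³
  copper: E = 117.0 GPa, ρ = 8950 kg/m³
  silicon nitride: M = 2.05×10⁻³
  titanium alloy: M = 1.09×10⁻³
  polycarbonate: M = 1.07×10⁻³
  maraging steel: M = 0.718×10⁻³
  copper: M = 0.546×10⁻³
Silicon nitride ranks first.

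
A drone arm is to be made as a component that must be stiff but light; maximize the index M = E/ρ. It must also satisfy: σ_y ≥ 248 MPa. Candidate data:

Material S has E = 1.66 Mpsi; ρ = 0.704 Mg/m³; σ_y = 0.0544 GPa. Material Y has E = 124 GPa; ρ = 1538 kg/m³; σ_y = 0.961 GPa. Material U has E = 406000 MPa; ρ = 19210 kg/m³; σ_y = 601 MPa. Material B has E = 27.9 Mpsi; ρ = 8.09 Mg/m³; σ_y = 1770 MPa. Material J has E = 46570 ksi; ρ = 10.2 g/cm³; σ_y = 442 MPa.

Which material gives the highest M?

material Y

Screen on constraints: σ_y ≥ 248 MPa. Survivors: material Y, material U, material B, material J.
Normalizing units and computing the index:
  material Y: E = 124.0 GPa, ρ = 1538 kg/m³
  material U: E = 406.0 GPa, ρ = 19210 kg/m³
  material B: E = 192.4 GPa, ρ = 8090 kg/m³
  material J: E = 321.1 GPa, ρ = 10200 kg/m³
  material Y: M = 80.6 MN·m/kg
  material J: M = 31.5 MN·m/kg
  material B: M = 23.8 MN·m/kg
  material U: M = 21.1 MN·m/kg
The maximum is for material Y.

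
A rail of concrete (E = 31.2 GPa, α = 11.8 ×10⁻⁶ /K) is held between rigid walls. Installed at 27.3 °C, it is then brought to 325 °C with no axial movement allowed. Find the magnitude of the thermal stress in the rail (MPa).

110 MPa

ΔT = 297.7 K. Constrained thermal stress σ = E·α·ΔT = 31.20×10³ MPa × 11.8×10⁻⁶ × 297.7 = 110 MPa (compressive).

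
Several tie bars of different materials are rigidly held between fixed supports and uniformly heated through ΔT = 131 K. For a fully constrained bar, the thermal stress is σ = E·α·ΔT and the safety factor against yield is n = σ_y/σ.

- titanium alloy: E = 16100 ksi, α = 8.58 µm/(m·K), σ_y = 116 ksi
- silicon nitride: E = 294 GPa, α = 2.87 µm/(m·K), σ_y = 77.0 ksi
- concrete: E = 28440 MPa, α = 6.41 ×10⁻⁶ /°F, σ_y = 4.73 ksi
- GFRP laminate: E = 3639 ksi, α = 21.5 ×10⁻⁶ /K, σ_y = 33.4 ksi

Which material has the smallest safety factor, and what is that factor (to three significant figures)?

With everything in SI (GPa, ×10⁻⁶/K, MPa):
  titanium alloy: E = 111.0, α = 8.58, σ_y = 799.8 → σ = 125 MPa, n = 6.41
  silicon nitride: E = 294.0, α = 2.87, σ_y = 530.9 → σ = 111 MPa, n = 4.80
  concrete: E = 28.44, α = 11.5, σ_y = 32.61 → σ = 43.0 MPa, n = 0.759
  GFRP laminate: E = 25.09, α = 21.5, σ_y = 230.3 → σ = 70.7 MPa, n = 3.26
Smallest n: concrete with n = 0.759.

concrete, n = 0.759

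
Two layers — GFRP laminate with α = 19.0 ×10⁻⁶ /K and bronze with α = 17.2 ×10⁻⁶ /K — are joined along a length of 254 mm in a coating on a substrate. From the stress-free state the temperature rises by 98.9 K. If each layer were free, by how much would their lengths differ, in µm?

Δα = |19.0 − 17.2|×10⁻⁶/K = 1.80×10⁻⁶/K.
ΔL_mismatch = Δα·L·ΔT = 1.80×10⁻⁶ × 254.0 mm × 98.9 K = 45.2 µm.

45.2 µm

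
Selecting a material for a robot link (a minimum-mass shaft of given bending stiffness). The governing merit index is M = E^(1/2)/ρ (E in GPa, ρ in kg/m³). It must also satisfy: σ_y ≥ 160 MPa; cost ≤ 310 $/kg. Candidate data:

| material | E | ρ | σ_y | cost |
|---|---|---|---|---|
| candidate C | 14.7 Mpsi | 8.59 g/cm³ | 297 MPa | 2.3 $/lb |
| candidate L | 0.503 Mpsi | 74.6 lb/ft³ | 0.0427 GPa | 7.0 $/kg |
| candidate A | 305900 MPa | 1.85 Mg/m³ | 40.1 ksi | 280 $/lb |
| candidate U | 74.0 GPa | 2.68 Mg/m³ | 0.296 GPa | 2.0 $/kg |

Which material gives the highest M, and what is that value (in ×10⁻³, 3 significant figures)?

candidate U, M = 3.21×10⁻³

Screen on constraints: σ_y ≥ 160 MPa; cost ≤ 310 $/kg. Survivors: candidate C, candidate U.
Putting every candidate on a common basis:
  candidate C: E = 101.4 GPa, ρ = 8590 kg/m³
  candidate U: E = 74.00 GPa, ρ = 2680 kg/m³
  candidate U: M = 3.21×10⁻³
  candidate C: M = 1.17×10⁻³
Candidate U has the largest M.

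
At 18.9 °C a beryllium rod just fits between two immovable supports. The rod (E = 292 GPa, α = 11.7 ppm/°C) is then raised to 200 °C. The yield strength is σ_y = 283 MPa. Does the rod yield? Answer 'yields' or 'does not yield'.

yields

ΔT = 181.1 K. Constrained thermal stress σ = E·α·ΔT = 292.0×10³ MPa × 11.7×10⁻⁶ × 181.1 = 619 MPa (compressive).
Compare to σ_y = 283 MPa: σ ≥ σ_y, so it yields.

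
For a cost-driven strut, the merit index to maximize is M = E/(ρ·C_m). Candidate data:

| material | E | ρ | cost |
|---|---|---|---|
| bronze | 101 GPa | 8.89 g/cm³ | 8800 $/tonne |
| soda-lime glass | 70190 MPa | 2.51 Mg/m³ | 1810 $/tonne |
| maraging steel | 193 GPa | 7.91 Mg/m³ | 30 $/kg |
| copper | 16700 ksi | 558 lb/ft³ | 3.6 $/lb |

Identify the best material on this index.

In SI units:
  bronze: E = 101.0 GPa, ρ = 8890 kg/m³, cost = 8.800 $/kg
  soda-lime glass: E = 70.19 GPa, ρ = 2510 kg/m³, cost = 1.810 $/kg
  maraging steel: E = 193.0 GPa, ρ = 7910 kg/m³, cost = 30.00 $/kg
  copper: E = 115.1 GPa, ρ = 8938 kg/m³, cost = 7.937 $/kg
  soda-lime glass: M = 15.4 MN·m per $
  copper: M = 1.62 MN·m per $
  bronze: M = 1.29 MN·m per $
  maraging steel: M = 0.813 MN·m per $
Highest index: soda-lime glass.

soda-lime glass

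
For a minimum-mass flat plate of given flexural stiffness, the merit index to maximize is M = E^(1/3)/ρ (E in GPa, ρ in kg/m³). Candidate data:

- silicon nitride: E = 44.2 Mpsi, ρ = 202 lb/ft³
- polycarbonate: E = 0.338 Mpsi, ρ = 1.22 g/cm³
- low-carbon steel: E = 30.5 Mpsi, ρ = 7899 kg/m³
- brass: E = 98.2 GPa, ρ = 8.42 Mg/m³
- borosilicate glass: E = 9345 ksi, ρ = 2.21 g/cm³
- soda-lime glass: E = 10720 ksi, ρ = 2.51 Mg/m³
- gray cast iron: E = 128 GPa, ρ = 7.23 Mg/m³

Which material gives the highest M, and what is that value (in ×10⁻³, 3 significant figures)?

Normalizing units and computing the index:
  silicon nitride: E = 304.7 GPa, ρ = 3236 kg/m³
  polycarbonate: E = 2.330 GPa, ρ = 1220 kg/m³
  low-carbon steel: E = 210.3 GPa, ρ = 7899 kg/m³
  brass: E = 98.20 GPa, ρ = 8420 kg/m³
  borosilicate glass: E = 64.43 GPa, ρ = 2210 kg/m³
  soda-lime glass: E = 73.91 GPa, ρ = 2510 kg/m³
  gray cast iron: E = 128.0 GPa, ρ = 7230 kg/m³
  silicon nitride: M = 2.08×10⁻³
  borosilicate glass: M = 1.81×10⁻³
  soda-lime glass: M = 1.67×10⁻³
  polycarbonate: M = 1.09×10⁻³
  low-carbon steel: M = 0.753×10⁻³
  gray cast iron: M = 0.697×10⁻³
  brass: M = 0.548×10⁻³
Highest index: silicon nitride.

silicon nitride, M = 2.08×10⁻³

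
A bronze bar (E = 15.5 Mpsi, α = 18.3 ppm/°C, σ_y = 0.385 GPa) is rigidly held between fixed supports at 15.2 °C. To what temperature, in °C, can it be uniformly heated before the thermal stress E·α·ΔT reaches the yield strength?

E = 15.5 Mpsi = 106.9 GPa.
σ_y = 0.385 GPa = 385.0 MPa.
E·α·ΔT = 385.0 MPa ⇒ ΔT = 385.0 / (106.9×10³ × 18.3×10⁻⁶) = 196.9 K.
T = 15.2 + 196.9 = 212.1 °C.

212 °C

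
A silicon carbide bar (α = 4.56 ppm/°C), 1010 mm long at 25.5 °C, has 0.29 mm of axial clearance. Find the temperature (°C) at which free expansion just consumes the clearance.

α·L₀·ΔT = 0.29 mm ⇒ ΔT = 0.29 / (4.56×10⁻⁶ × 1010.0) = 62.97 K.
T = 25.5 + 62.97 = 88.47 °C.

88.5 °C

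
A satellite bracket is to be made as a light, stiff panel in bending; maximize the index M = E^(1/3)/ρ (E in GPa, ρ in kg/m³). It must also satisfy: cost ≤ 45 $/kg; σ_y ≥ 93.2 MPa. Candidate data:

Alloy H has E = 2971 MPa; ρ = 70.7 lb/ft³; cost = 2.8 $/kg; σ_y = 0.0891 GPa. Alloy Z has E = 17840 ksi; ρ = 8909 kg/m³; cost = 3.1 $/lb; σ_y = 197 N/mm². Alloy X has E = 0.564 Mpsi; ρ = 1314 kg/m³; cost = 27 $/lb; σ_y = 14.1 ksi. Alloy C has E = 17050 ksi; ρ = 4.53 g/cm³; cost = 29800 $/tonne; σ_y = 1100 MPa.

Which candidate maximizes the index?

alloy C

Screen on constraints: cost ≤ 45 $/kg; σ_y ≥ 93.2 MPa. Survivors: alloy Z, alloy C.
Normalizing units and computing the index:
  alloy Z: E = 123.0 GPa, ρ = 8909 kg/m³
  alloy C: E = 117.6 GPa, ρ = 4530 kg/m³
  alloy C: M = 1.08×10⁻³
  alloy Z: M = 0.558×10⁻³
Alloy C has the largest M.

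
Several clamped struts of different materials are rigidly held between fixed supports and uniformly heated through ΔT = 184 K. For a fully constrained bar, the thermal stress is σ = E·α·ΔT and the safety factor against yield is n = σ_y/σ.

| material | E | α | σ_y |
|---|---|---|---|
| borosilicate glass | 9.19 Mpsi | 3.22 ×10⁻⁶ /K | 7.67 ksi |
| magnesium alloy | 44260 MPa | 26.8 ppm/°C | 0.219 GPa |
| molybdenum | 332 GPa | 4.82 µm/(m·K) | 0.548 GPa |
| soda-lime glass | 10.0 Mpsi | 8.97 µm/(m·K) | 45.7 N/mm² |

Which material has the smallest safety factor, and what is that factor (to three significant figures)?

soda-lime glass, n = 0.402

Per material, after unit conversion:
  borosilicate glass: E = 63.36, α = 3.22, σ_y = 52.88 → σ = 37.5 MPa, n = 1.41
  magnesium alloy: E = 44.26, α = 26.8, σ_y = 219.0 → σ = 218 MPa, n = 1.00
  molybdenum: E = 332.0, α = 4.82, σ_y = 548.0 → σ = 294 MPa, n = 1.86
  soda-lime glass: E = 68.95, α = 8.97, σ_y = 45.70 → σ = 114 MPa, n = 0.402
Smallest n: soda-lime glass with n = 0.402.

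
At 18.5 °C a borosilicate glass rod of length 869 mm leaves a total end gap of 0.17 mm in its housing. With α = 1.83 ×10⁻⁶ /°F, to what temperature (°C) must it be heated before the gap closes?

α = 1.83×10⁻⁶/°F × 9/5 = 3.29×10⁻⁶/K.
α·L₀·ΔT = 0.17 mm ⇒ ΔT = 0.17 / (3.29×10⁻⁶ × 869.0) = 59.39 K.
T = 18.5 + 59.39 = 77.89 °C.

77.9 °C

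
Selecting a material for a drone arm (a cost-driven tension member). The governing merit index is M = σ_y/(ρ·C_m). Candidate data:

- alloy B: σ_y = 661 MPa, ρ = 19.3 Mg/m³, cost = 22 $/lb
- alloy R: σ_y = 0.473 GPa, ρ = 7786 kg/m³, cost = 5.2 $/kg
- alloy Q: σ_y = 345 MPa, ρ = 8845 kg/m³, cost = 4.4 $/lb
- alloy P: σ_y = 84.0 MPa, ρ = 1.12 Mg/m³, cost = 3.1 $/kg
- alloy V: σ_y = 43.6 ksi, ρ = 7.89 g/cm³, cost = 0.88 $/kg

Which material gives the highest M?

Convert each candidate to consistent units, then evaluate M:
  alloy B: σ_y = 661.0 MPa, ρ = 19300 kg/m³, cost = 48.50 $/kg
  alloy R: σ_y = 473.0 MPa, ρ = 7786 kg/m³, cost = 5.200 $/kg
  alloy Q: σ_y = 345.0 MPa, ρ = 8845 kg/m³, cost = 9.700 $/kg
  alloy P: σ_y = 84.00 MPa, ρ = 1120 kg/m³, cost = 3.100 $/kg
  alloy V: σ_y = 300.6 MPa, ρ = 7890 kg/m³, cost = 0.8800 $/kg
  alloy V: M = 43.3 kN·m per $
  alloy P: M = 24.2 kN·m per $
  alloy R: M = 11.7 kN·m per $
  alloy Q: M = 4.02 kN·m per $
  alloy B: M = 0.706 kN·m per $
Alloy V has the largest M.

alloy V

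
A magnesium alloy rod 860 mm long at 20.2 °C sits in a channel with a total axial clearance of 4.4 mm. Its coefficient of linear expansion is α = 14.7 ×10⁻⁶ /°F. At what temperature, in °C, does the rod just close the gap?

214 °C

α = 14.7×10⁻⁶/°F × 9/5 = 26.5×10⁻⁶/K.
α·L₀·ΔT = 4.4 mm ⇒ ΔT = 4.4 / (26.5×10⁻⁶ × 860.0) = 193.4 K.
T = 20.2 + 193.4 = 213.6 °C.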